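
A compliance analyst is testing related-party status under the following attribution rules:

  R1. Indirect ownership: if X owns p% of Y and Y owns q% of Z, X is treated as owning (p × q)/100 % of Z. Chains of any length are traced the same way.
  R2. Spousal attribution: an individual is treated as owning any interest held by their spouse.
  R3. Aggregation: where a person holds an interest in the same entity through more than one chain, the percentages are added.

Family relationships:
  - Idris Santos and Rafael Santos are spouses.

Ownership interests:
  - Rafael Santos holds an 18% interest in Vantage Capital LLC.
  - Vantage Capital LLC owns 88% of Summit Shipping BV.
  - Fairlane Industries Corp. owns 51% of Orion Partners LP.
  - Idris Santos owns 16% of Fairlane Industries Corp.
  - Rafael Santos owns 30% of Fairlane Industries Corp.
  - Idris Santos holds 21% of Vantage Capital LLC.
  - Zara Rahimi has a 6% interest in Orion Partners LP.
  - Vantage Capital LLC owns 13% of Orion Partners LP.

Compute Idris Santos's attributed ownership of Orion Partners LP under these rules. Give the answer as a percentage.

By spousal attribution (R2), Idris Santos is treated as also owning Rafael Santos's interest in Fairlane Industries Corp, giving 16% + 30% = 46%.
By spousal attribution (R2), Idris Santos is treated as also owning Rafael Santos's interest in Vantage Capital LLC, giving 21% + 18% = 39%.
Chain via Fairlane Industries Corp. (R1): 46% × 51% = 23.46% of Orion Partners LP.
Chain via Vantage Capital LLC (R1): 39% × 13% = 5.07% of Orion Partners LP.
Aggregating (R3): 23.46% + 5.07% = 28.53%.

28.53%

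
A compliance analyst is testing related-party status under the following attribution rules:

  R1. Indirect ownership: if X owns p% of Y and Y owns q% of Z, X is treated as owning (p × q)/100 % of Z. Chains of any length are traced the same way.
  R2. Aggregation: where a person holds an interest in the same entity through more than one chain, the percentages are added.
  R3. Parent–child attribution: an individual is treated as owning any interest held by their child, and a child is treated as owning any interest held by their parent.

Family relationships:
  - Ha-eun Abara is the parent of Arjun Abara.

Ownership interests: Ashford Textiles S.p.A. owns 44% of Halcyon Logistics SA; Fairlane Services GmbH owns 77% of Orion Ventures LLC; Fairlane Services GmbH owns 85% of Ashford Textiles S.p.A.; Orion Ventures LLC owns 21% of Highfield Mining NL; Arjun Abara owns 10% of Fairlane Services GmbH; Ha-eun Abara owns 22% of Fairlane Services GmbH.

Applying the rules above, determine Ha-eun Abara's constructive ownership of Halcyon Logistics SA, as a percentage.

11.968%

By parent–child attribution (R3), Ha-eun Abara is treated as also owning Arjun Abara's interest in Fairlane Services GmbH, giving 22% + 10% = 32%.
Chain via Fairlane Services GmbH → Ashford Textiles S.p.A. (R1): 32% × 85% × 44% = 11.968% of Halcyon Logistics SA.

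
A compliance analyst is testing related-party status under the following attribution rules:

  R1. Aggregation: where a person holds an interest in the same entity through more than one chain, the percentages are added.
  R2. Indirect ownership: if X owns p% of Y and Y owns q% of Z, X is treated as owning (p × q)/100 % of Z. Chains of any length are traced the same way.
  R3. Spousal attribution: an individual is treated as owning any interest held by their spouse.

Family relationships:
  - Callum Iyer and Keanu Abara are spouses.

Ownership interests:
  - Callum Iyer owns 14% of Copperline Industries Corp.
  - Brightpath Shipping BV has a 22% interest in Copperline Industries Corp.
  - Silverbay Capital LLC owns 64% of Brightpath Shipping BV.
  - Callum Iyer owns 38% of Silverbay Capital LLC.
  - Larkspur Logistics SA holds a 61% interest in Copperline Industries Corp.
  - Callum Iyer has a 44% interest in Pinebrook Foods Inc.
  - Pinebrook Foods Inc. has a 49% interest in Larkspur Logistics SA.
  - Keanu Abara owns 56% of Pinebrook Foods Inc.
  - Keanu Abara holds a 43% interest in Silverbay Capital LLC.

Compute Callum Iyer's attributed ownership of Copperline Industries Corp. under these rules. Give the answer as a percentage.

55.2948%

By spousal attribution (R3), Callum Iyer is treated as also owning Keanu Abara's interest in Pinebrook Foods Inc, giving 44% + 56% = 100%.
By spousal attribution (R3), Callum Iyer is treated as also owning Keanu Abara's interest in Silverbay Capital LLC, giving 38% + 43% = 81%.
Chain via Pinebrook Foods Inc. → Larkspur Logistics SA (R2): 100% × 49% × 61% = 29.89% of Copperline Industries Corp.
Chain via Silverbay Capital LLC → Brightpath Shipping BV (R2): 81% × 64% × 22% = 11.4048% of Copperline Industries Corp.
Direct interest in Copperline Industries Corp: 14%.
Aggregating (R1): 29.89% + 11.4048% + 14% = 55.2948%.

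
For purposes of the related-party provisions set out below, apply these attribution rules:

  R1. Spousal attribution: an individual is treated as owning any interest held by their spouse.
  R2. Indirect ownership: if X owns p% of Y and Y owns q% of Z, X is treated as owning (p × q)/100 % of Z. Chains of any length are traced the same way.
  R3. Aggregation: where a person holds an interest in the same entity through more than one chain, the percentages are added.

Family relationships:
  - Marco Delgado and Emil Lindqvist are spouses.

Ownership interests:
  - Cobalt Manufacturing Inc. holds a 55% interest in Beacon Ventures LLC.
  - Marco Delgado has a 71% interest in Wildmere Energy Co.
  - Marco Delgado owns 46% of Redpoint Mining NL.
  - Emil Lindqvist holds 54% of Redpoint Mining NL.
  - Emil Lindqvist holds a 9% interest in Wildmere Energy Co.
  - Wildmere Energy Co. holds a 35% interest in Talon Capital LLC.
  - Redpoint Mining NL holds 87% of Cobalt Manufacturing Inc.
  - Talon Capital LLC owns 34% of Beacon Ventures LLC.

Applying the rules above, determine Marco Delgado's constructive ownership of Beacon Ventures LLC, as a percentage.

57.37%

By spousal attribution (R1), Marco Delgado is treated as also owning Emil Lindqvist's interest in Redpoint Mining NL, giving 46% + 54% = 100%.
By spousal attribution (R1), Marco Delgado is treated as also owning Emil Lindqvist's interest in Wildmere Energy Co, giving 71% + 9% = 80%.
Chain via Redpoint Mining NL → Cobalt Manufacturing Inc. (R2): 100% × 87% × 55% = 47.85% of Beacon Ventures LLC.
Chain via Wildmere Energy Co. → Talon Capital LLC (R2): 80% × 35% × 34% = 9.52% of Beacon Ventures LLC.
Aggregating (R3): 47.85% + 9.52% = 57.37%.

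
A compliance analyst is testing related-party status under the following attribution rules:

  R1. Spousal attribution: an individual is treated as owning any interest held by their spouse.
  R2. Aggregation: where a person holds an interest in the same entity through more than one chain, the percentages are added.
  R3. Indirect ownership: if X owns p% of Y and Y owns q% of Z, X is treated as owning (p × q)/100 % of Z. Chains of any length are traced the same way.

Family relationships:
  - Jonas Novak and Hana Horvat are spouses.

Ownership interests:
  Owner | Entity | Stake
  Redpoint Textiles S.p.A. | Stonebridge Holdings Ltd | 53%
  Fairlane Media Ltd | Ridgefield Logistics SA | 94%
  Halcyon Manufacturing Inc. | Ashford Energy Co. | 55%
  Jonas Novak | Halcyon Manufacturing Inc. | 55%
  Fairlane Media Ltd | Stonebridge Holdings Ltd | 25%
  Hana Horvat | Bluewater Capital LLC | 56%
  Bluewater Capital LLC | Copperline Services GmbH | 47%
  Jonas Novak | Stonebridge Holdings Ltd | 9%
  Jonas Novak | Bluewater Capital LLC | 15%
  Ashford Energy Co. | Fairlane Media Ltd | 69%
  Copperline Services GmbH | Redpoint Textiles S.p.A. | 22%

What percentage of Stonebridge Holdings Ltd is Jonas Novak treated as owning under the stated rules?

18.109067%

By spousal attribution (R1), Jonas Novak is treated as also owning Hana Horvat's interest in Bluewater Capital LLC, giving 15% + 56% = 71%.
Chain via Halcyon Manufacturing Inc. → Ashford Energy Co. → Fairlane Media Ltd (R3): 55% × 55% × 69% × 25% = 5.218125% of Stonebridge Holdings Ltd.
Chain via Bluewater Capital LLC → Copperline Services GmbH → Redpoint Textiles S.p.A. (R3): 71% × 47% × 22% × 53% = 3.890942% of Stonebridge Holdings Ltd.
Direct interest in Stonebridge Holdings Ltd: 9%.
Aggregating (R2): 5.218125% + 3.890942% + 9% = 18.109067%.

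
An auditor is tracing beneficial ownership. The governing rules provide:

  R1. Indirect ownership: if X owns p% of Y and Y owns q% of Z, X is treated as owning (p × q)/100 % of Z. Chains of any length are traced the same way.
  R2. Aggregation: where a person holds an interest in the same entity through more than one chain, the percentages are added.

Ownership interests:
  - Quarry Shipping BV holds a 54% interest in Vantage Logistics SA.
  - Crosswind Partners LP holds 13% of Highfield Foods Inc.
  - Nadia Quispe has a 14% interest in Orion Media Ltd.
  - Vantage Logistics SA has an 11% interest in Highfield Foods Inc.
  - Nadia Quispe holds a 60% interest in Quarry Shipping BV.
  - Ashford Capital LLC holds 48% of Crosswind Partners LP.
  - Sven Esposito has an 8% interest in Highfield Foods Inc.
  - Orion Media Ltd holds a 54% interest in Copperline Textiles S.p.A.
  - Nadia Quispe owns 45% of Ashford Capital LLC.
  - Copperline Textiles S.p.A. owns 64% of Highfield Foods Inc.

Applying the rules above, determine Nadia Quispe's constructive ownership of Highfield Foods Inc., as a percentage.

11.2104%

Chain via Ashford Capital LLC → Crosswind Partners LP (R1): 45% × 48% × 13% = 2.808% of Highfield Foods Inc.
Chain via Orion Media Ltd → Copperline Textiles S.p.A. (R1): 14% × 54% × 64% = 4.8384% of Highfield Foods Inc.
Chain via Quarry Shipping BV → Vantage Logistics SA (R1): 60% × 54% × 11% = 3.564% of Highfield Foods Inc.
Aggregating (R2): 2.808% + 4.8384% + 3.564% = 11.2104%.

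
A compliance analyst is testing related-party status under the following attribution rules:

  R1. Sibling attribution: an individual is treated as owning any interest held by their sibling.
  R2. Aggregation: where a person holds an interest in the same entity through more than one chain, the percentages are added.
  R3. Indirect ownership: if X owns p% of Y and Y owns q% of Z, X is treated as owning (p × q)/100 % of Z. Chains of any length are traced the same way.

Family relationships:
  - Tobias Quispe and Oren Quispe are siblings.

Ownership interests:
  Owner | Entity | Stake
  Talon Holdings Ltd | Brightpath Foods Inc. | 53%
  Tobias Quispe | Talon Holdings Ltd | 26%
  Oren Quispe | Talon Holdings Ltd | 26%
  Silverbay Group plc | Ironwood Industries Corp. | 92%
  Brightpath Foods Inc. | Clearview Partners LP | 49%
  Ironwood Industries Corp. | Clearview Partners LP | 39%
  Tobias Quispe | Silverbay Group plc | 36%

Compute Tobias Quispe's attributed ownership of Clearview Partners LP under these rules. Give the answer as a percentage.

26.4212%

By sibling attribution (R1), Tobias Quispe is treated as also owning Oren Quispe's interest in Talon Holdings Ltd, giving 26% + 26% = 52%.
Chain via Silverbay Group plc → Ironwood Industries Corp. (R3): 36% × 92% × 39% = 12.9168% of Clearview Partners LP.
Chain via Talon Holdings Ltd → Brightpath Foods Inc. (R3): 52% × 53% × 49% = 13.5044% of Clearview Partners LP.
Aggregating (R2): 12.9168% + 13.5044% = 26.4212%.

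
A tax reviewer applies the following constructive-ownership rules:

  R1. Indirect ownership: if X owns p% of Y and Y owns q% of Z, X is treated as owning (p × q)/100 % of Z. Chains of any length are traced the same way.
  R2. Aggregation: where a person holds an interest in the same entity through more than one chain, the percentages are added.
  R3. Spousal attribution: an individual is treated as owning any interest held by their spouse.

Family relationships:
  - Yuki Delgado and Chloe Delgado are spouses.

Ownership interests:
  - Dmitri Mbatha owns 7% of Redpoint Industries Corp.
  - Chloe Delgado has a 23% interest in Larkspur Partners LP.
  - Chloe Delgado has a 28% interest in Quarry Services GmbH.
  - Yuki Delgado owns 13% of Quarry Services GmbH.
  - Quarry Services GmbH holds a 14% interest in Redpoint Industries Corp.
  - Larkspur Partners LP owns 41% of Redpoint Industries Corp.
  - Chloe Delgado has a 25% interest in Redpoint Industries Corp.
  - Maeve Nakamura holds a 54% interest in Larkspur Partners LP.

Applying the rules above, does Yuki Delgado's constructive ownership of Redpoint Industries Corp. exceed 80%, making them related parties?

By spousal attribution (R3), Yuki Delgado is treated as also owning Chloe Delgado's interest in Quarry Services GmbH, giving 13% + 28% = 41%.
By spousal attribution (R3), Yuki Delgado is treated as owning Chloe Delgado's 23% interest in Larkspur Partners LP.
By spousal attribution (R3), Yuki Delgado is treated as owning Chloe Delgado's 25% interest in Redpoint Industries Corp.
Chain via Quarry Services GmbH (R1): 41% × 14% = 5.74% of Redpoint Industries Corp.
Chain via Larkspur Partners LP (R1): 23% × 41% = 9.43% of Redpoint Industries Corp.
Direct interest in Redpoint Industries Corp: 25%.
Aggregating (R2): 5.74% + 9.43% + 25% = 40.17%.
40.17% does not exceed the 80% threshold, so Yuki is not a related party to Redpoint Industries Corp.

No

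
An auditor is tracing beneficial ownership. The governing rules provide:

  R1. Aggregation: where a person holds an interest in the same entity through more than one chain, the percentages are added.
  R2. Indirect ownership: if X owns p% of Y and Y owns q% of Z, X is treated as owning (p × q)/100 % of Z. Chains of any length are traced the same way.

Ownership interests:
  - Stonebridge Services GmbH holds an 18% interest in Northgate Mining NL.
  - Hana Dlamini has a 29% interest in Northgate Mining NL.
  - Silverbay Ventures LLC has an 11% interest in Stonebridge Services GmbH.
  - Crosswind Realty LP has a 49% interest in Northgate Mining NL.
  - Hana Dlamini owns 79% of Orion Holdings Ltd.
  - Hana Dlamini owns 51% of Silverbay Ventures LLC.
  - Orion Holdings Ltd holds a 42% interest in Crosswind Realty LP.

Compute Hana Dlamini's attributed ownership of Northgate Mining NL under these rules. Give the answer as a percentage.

46.268%

Chain via Orion Holdings Ltd → Crosswind Realty LP (R2): 79% × 42% × 49% = 16.2582% of Northgate Mining NL.
Chain via Silverbay Ventures LLC → Stonebridge Services GmbH (R2): 51% × 11% × 18% = 1.0098% of Northgate Mining NL.
Direct interest in Northgate Mining NL: 29%.
Aggregating (R1): 16.2582% + 1.0098% + 29% = 46.268%.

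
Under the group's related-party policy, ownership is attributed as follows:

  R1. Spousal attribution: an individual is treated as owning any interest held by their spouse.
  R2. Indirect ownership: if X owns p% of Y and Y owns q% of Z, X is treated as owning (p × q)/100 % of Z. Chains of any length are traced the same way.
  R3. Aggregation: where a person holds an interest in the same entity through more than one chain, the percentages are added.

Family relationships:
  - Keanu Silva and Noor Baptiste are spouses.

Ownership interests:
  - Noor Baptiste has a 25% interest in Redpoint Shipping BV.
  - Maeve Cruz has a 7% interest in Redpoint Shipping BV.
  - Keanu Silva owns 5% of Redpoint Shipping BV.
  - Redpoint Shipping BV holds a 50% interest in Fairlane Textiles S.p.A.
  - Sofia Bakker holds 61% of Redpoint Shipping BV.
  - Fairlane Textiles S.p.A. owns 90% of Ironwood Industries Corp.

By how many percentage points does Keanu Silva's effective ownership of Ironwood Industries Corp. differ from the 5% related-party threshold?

8.5

By spousal attribution (R1), Keanu Silva is treated as also owning Noor Baptiste's interest in Redpoint Shipping BV, giving 5% + 25% = 30%.
Chain via Redpoint Shipping BV → Fairlane Textiles S.p.A. (R2): 30% × 50% × 90% = 13.5% of Ironwood Industries Corp.
13.5% exceeds the 5% threshold by 8.5 percentage points.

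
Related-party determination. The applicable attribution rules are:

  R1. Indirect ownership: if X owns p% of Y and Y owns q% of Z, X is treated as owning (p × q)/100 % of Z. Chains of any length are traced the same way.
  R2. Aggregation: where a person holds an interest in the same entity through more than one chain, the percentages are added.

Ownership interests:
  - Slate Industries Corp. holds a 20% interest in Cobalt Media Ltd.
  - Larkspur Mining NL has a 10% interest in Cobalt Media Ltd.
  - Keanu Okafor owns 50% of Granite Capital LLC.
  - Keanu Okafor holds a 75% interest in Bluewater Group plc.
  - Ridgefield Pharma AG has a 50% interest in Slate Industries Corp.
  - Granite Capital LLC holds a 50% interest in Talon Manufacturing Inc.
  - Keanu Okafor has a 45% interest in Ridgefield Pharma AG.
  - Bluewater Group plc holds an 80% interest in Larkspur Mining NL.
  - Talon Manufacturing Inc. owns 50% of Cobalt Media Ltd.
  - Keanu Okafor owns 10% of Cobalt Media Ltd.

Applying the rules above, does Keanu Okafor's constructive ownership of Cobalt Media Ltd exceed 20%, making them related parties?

Yes

Chain via Ridgefield Pharma AG → Slate Industries Corp. (R1): 45% × 50% × 20% = 4.5% of Cobalt Media Ltd.
Chain via Granite Capital LLC → Talon Manufacturing Inc. (R1): 50% × 50% × 50% = 12.5% of Cobalt Media Ltd.
Chain via Bluewater Group plc → Larkspur Mining NL (R1): 75% × 80% × 10% = 6% of Cobalt Media Ltd.
Direct interest in Cobalt Media Ltd: 10%.
Aggregating (R2): 4.5% + 12.5% + 6% + 10% = 33%.
33% exceeds the 20% threshold, so Keanu is a related party to Cobalt Media Ltd.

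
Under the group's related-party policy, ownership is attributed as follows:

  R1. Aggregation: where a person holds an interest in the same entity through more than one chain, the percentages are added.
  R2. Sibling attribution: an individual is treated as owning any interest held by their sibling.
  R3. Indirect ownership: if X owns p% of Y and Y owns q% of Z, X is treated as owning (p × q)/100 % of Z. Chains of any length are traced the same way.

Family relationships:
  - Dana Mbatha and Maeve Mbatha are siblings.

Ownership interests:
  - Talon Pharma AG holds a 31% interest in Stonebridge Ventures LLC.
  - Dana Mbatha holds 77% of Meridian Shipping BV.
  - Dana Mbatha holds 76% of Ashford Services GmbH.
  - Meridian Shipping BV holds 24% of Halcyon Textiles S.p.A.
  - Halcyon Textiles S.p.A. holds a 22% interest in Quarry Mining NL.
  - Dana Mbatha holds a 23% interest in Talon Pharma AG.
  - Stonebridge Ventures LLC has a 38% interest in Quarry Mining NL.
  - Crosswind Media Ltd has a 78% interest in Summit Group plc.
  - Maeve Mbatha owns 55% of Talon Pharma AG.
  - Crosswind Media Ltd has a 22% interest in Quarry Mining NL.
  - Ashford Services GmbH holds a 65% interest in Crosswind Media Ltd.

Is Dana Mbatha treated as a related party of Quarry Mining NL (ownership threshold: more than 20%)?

By sibling attribution (R2), Dana Mbatha is treated as also owning Maeve Mbatha's interest in Talon Pharma AG, giving 23% + 55% = 78%.
Chain via Ashford Services GmbH → Crosswind Media Ltd (R3): 76% × 65% × 22% = 10.868% of Quarry Mining NL.
Chain via Meridian Shipping BV → Halcyon Textiles S.p.A. (R3): 77% × 24% × 22% = 4.0656% of Quarry Mining NL.
Chain via Talon Pharma AG → Stonebridge Ventures LLC (R3): 78% × 31% × 38% = 9.1884% of Quarry Mining NL.
Aggregating (R1): 10.868% + 4.0656% + 9.1884% = 24.122%.
24.122% exceeds the 20% threshold, so Dana is a related party to Quarry Mining NL.

Yes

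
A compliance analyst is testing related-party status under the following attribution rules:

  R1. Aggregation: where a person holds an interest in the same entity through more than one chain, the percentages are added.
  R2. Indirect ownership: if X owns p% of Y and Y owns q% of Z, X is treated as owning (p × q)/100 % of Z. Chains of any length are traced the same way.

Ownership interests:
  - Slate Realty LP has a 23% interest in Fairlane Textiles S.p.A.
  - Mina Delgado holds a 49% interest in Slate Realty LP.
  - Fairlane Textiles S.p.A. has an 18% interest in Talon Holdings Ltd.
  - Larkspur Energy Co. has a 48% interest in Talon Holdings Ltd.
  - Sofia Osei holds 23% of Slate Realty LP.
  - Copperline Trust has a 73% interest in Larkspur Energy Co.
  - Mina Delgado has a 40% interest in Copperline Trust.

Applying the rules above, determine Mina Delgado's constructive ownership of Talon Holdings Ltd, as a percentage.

Chain via Copperline Trust → Larkspur Energy Co. (R2): 40% × 73% × 48% = 14.016% of Talon Holdings Ltd.
Chain via Slate Realty LP → Fairlane Textiles S.p.A. (R2): 49% × 23% × 18% = 2.0286% of Talon Holdings Ltd.
Aggregating (R1): 14.016% + 2.0286% = 16.0446%.

16.0446%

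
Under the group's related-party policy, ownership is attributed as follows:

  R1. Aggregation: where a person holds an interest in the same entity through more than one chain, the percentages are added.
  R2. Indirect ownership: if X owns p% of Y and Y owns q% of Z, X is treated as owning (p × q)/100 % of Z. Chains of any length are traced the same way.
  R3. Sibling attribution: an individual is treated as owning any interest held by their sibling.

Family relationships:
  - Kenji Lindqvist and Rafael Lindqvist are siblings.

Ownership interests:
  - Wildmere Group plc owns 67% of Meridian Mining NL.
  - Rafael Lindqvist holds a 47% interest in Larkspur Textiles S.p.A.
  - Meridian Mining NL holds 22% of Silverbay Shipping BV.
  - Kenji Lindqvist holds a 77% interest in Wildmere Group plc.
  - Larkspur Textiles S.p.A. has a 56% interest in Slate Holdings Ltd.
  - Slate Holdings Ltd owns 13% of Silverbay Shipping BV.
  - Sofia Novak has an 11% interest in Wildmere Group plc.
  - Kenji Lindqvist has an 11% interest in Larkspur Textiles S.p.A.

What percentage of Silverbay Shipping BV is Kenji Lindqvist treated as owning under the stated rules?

By sibling attribution (R3), Kenji Lindqvist is treated as also owning Rafael Lindqvist's interest in Larkspur Textiles S.p.A, giving 11% + 47% = 58%.
Chain via Wildmere Group plc → Meridian Mining NL (R2): 77% × 67% × 22% = 11.3498% of Silverbay Shipping BV.
Chain via Larkspur Textiles S.p.A. → Slate Holdings Ltd (R2): 58% × 56% × 13% = 4.2224% of Silverbay Shipping BV.
Aggregating (R1): 11.3498% + 4.2224% = 15.5722%.

15.5722%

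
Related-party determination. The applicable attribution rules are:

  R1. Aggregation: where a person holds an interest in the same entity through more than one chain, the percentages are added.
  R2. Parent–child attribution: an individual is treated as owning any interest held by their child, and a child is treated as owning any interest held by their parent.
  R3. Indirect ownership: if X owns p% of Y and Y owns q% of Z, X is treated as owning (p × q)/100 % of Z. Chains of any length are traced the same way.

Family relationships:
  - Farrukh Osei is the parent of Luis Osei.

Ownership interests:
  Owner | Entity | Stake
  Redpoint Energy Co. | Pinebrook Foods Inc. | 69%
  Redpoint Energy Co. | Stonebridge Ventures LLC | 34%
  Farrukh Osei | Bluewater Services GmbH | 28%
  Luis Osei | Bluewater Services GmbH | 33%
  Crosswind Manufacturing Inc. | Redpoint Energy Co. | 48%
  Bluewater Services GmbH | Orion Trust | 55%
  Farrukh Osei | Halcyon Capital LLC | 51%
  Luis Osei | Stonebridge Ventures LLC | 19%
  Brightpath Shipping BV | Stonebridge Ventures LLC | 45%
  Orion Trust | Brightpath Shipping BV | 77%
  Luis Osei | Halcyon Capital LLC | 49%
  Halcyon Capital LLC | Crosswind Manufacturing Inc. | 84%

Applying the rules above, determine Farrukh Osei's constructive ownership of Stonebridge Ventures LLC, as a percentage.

By parent–child attribution (R2), Farrukh Osei is treated as also owning Luis Osei's interest in Halcyon Capital LLC, giving 51% + 49% = 100%.
By parent–child attribution (R2), Farrukh Osei is treated as also owning Luis Osei's interest in Bluewater Services GmbH, giving 28% + 33% = 61%.
By parent–child attribution (R2), Farrukh Osei is treated as owning Luis Osei's 19% interest in Stonebridge Ventures LLC.
Chain via Halcyon Capital LLC → Crosswind Manufacturing Inc. → Redpoint Energy Co. (R3): 100% × 84% × 48% × 34% = 13.7088% of Stonebridge Ventures LLC.
Chain via Bluewater Services GmbH → Orion Trust → Brightpath Shipping BV (R3): 61% × 55% × 77% × 45% = 11.625075% of Stonebridge Ventures LLC.
Direct interest in Stonebridge Ventures LLC: 19%.
Aggregating (R1): 13.7088% + 11.625075% + 19% = 44.333875%.

44.333875%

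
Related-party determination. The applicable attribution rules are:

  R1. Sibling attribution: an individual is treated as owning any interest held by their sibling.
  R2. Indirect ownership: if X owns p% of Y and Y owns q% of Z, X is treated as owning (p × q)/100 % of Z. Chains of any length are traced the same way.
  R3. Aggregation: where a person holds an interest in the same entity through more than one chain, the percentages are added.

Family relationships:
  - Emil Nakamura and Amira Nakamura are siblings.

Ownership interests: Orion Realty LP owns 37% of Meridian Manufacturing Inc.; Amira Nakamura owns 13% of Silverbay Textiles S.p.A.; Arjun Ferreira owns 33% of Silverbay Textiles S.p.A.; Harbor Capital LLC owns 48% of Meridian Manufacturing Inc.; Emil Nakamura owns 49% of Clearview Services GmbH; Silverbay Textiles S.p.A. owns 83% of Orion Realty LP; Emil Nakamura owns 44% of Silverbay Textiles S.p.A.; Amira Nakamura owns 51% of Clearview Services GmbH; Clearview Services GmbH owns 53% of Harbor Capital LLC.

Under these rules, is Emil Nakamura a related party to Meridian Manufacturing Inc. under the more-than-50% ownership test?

By sibling attribution (R1), Emil Nakamura is treated as also owning Amira Nakamura's interest in Silverbay Textiles S.p.A, giving 44% + 13% = 57%.
By sibling attribution (R1), Emil Nakamura is treated as also owning Amira Nakamura's interest in Clearview Services GmbH, giving 49% + 51% = 100%.
Chain via Silverbay Textiles S.p.A. → Orion Realty LP (R2): 57% × 83% × 37% = 17.5047% of Meridian Manufacturing Inc.
Chain via Clearview Services GmbH → Harbor Capital LLC (R2): 100% × 53% × 48% = 25.44% of Meridian Manufacturing Inc.
Aggregating (R3): 17.5047% + 25.44% = 42.9447%.
42.9447% does not exceed the 50% threshold, so Emil is not a related party to Meridian Manufacturing Inc.

No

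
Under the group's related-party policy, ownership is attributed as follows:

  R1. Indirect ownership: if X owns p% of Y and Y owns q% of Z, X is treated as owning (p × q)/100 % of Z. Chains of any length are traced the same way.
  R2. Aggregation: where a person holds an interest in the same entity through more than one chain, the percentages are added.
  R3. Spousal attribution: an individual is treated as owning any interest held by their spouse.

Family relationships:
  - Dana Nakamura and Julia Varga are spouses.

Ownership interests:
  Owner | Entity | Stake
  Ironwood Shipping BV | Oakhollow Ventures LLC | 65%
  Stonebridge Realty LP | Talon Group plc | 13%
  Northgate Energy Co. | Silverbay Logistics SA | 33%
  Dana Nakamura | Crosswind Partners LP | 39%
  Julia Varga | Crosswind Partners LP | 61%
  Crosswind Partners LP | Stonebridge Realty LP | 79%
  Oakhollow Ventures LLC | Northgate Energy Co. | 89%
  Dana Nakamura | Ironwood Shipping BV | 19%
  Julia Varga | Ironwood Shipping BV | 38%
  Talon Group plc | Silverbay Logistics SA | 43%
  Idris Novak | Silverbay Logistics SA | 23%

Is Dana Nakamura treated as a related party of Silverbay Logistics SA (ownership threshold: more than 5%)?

By spousal attribution (R3), Dana Nakamura is treated as also owning Julia Varga's interest in Crosswind Partners LP, giving 39% + 61% = 100%.
By spousal attribution (R3), Dana Nakamura is treated as also owning Julia Varga's interest in Ironwood Shipping BV, giving 19% + 38% = 57%.
Chain via Crosswind Partners LP → Stonebridge Realty LP → Talon Group plc (R1): 100% × 79% × 13% × 43% = 4.4161% of Silverbay Logistics SA.
Chain via Ironwood Shipping BV → Oakhollow Ventures LLC → Northgate Energy Co. (R1): 57% × 65% × 89% × 33% = 10.881585% of Silverbay Logistics SA.
Aggregating (R2): 4.4161% + 10.881585% = 15.297685%.
15.297685% exceeds the 5% threshold, so Dana is a related party to Silverbay Logistics SA.

Yes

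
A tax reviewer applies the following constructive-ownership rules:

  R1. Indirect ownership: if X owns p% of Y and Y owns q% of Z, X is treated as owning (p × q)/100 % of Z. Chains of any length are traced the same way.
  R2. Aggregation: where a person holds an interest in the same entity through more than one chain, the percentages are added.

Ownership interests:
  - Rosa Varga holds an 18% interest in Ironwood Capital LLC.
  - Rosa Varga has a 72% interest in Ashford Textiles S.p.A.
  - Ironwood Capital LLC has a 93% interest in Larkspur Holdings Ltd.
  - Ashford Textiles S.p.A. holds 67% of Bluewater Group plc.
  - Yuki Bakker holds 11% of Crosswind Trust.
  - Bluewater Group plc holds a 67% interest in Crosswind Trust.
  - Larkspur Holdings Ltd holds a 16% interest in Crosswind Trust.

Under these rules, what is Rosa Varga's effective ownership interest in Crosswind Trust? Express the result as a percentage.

34.9992%

Chain via Ashford Textiles S.p.A. → Bluewater Group plc (R1): 72% × 67% × 67% = 32.3208% of Crosswind Trust.
Chain via Ironwood Capital LLC → Larkspur Holdings Ltd (R1): 18% × 93% × 16% = 2.6784% of Crosswind Trust.
Aggregating (R2): 32.3208% + 2.6784% = 34.9992%.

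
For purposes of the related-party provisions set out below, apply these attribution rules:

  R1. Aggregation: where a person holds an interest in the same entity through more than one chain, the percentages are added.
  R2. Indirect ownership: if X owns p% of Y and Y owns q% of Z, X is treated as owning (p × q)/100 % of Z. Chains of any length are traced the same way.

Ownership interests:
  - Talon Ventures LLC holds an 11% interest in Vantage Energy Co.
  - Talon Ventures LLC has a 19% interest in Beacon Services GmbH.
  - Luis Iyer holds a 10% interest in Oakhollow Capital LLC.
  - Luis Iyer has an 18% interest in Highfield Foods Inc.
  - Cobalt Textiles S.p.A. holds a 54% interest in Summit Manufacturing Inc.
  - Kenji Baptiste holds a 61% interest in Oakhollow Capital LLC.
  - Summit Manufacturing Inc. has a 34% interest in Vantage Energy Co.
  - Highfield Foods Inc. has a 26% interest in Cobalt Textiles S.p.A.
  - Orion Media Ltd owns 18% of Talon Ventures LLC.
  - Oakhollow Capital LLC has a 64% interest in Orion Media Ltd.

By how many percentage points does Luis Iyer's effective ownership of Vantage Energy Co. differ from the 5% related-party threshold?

4.014032

Chain via Highfield Foods Inc. → Cobalt Textiles S.p.A. → Summit Manufacturing Inc. (R2): 18% × 26% × 54% × 34% = 0.859248% of Vantage Energy Co.
Chain via Oakhollow Capital LLC → Orion Media Ltd → Talon Ventures LLC (R2): 10% × 64% × 18% × 11% = 0.12672% of Vantage Energy Co.
Aggregating (R1): 0.859248% + 0.12672% = 0.985968%.
0.985968% falls short of the 5% threshold by 4.014032 percentage points.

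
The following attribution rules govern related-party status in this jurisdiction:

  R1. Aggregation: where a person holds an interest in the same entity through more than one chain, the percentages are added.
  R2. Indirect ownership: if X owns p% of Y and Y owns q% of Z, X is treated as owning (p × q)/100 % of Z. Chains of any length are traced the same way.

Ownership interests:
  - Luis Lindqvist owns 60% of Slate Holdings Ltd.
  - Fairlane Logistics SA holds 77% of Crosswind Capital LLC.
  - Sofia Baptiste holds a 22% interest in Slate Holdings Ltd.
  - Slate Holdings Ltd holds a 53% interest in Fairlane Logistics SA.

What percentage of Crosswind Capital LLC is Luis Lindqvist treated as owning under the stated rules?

Chain via Slate Holdings Ltd → Fairlane Logistics SA (R2): 60% × 53% × 77% = 24.486% of Crosswind Capital LLC.

24.486%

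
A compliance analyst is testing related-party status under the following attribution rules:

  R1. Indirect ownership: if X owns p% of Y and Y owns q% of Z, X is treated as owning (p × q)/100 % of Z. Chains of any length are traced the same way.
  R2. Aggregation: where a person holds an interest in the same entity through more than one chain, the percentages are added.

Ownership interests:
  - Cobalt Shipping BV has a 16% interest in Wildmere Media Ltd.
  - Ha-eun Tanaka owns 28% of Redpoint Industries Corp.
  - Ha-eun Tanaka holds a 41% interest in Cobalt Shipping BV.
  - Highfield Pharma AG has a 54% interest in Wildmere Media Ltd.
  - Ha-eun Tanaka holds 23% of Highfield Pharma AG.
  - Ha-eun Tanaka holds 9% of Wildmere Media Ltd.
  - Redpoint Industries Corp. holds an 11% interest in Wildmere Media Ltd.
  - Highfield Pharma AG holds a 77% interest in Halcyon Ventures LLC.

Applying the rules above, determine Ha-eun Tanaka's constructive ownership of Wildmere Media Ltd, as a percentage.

31.06%

Chain via Highfield Pharma AG (R1): 23% × 54% = 12.42% of Wildmere Media Ltd.
Chain via Redpoint Industries Corp. (R1): 28% × 11% = 3.08% of Wildmere Media Ltd.
Chain via Cobalt Shipping BV (R1): 41% × 16% = 6.56% of Wildmere Media Ltd.
Direct interest in Wildmere Media Ltd: 9%.
Aggregating (R2): 12.42% + 3.08% + 6.56% + 9% = 31.06%.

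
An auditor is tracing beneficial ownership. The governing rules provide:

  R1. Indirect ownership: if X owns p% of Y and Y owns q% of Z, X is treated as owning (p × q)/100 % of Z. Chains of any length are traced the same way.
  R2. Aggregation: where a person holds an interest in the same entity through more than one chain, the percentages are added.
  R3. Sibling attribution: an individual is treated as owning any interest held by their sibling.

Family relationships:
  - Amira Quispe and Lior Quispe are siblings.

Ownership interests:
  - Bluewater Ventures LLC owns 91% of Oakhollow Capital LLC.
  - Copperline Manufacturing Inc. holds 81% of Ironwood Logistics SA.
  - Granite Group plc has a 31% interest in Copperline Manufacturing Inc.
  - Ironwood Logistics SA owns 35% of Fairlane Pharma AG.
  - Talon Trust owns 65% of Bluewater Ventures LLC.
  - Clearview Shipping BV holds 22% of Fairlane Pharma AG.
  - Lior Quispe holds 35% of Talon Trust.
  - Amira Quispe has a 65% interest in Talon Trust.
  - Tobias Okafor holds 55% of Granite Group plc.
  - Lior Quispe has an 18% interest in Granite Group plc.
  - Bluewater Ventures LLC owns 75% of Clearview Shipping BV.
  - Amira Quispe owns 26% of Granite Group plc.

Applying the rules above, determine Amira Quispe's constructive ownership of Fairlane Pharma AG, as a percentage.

14.59194%

By sibling attribution (R3), Amira Quispe is treated as also owning Lior Quispe's interest in Talon Trust, giving 65% + 35% = 100%.
By sibling attribution (R3), Amira Quispe is treated as also owning Lior Quispe's interest in Granite Group plc, giving 26% + 18% = 44%.
Chain via Talon Trust → Bluewater Ventures LLC → Clearview Shipping BV (R1): 100% × 65% × 75% × 22% = 10.725% of Fairlane Pharma AG.
Chain via Granite Group plc → Copperline Manufacturing Inc. → Ironwood Logistics SA (R1): 44% × 31% × 81% × 35% = 3.86694% of Fairlane Pharma AG.
Aggregating (R2): 10.725% + 3.86694% = 14.59194%.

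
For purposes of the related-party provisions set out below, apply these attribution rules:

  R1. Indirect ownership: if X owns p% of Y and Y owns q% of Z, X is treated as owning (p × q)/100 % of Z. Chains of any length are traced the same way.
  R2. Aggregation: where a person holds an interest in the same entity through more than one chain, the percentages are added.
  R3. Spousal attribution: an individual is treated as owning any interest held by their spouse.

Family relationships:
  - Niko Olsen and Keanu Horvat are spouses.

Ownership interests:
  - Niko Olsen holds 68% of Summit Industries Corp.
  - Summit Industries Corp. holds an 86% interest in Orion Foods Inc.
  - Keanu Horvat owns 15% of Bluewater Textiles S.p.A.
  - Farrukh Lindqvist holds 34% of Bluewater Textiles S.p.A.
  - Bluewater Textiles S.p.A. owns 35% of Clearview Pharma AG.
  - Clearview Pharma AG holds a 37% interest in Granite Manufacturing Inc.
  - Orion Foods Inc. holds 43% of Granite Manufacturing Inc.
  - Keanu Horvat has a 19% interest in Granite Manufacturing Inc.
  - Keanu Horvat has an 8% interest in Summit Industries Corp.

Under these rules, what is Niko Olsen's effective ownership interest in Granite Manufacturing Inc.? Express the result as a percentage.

By spousal attribution (R3), Niko Olsen is treated as also owning Keanu Horvat's interest in Summit Industries Corp, giving 68% + 8% = 76%.
By spousal attribution (R3), Niko Olsen is treated as owning Keanu Horvat's 15% interest in Bluewater Textiles S.p.A.
By spousal attribution (R3), Niko Olsen is treated as owning Keanu Horvat's 19% interest in Granite Manufacturing Inc.
Chain via Summit Industries Corp. → Orion Foods Inc. (R1): 76% × 86% × 43% = 28.1048% of Granite Manufacturing Inc.
Chain via Bluewater Textiles S.p.A. → Clearview Pharma AG (R1): 15% × 35% × 37% = 1.9425% of Granite Manufacturing Inc.
Direct interest in Granite Manufacturing Inc: 19%.
Aggregating (R2): 28.1048% + 1.9425% + 19% = 49.0473%.

49.0473%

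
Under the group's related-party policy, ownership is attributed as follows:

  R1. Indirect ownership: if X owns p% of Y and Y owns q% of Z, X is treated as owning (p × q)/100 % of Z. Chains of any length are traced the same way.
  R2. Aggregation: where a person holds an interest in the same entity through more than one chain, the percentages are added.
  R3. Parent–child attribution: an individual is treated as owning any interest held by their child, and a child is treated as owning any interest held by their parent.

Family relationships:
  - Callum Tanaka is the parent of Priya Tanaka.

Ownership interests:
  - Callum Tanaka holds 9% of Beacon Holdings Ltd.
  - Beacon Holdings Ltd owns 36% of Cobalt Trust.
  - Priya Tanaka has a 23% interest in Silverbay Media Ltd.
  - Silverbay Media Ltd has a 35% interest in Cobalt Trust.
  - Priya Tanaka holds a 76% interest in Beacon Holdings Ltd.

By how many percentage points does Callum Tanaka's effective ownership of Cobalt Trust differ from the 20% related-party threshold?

By parent–child attribution (R3), Callum Tanaka is treated as also owning Priya Tanaka's interest in Beacon Holdings Ltd, giving 9% + 76% = 85%.
By parent–child attribution (R3), Callum Tanaka is treated as owning Priya Tanaka's 23% interest in Silverbay Media Ltd.
Chain via Beacon Holdings Ltd (R1): 85% × 36% = 30.6% of Cobalt Trust.
Chain via Silverbay Media Ltd (R1): 23% × 35% = 8.05% of Cobalt Trust.
Aggregating (R2): 30.6% + 8.05% = 38.65%.
38.65% exceeds the 20% threshold by 18.65 percentage points.

18.65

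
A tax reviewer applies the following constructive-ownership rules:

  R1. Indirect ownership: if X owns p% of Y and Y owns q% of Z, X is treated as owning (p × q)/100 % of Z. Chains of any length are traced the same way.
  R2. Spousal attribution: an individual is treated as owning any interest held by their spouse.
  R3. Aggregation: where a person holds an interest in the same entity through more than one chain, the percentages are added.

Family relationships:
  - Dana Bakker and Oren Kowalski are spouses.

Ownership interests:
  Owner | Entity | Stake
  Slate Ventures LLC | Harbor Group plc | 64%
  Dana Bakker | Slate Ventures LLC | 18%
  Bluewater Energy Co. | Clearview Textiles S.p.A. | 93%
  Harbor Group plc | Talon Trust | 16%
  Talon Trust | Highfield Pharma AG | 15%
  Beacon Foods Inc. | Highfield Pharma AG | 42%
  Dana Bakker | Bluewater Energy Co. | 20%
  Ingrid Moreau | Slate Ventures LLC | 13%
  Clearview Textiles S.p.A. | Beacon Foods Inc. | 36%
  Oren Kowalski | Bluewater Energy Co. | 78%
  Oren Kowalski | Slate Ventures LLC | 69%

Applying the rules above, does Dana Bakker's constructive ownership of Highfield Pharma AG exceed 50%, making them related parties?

No

By spousal attribution (R2), Dana Bakker is treated as also owning Oren Kowalski's interest in Slate Ventures LLC, giving 18% + 69% = 87%.
By spousal attribution (R2), Dana Bakker is treated as also owning Oren Kowalski's interest in Bluewater Energy Co, giving 20% + 78% = 98%.
Chain via Slate Ventures LLC → Harbor Group plc → Talon Trust (R1): 87% × 64% × 16% × 15% = 1.33632% of Highfield Pharma AG.
Chain via Bluewater Energy Co. → Clearview Textiles S.p.A. → Beacon Foods Inc. (R1): 98% × 93% × 36% × 42% = 13.780368% of Highfield Pharma AG.
Aggregating (R3): 1.33632% + 13.780368% = 15.116688%.
15.116688% does not exceed the 50% threshold, so Dana is not a related party to Highfield Pharma AG.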